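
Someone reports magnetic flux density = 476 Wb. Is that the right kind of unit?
No

magnetic flux density has SI base units: kg / (A * s^2)
Wb does NOT reduce to kg / (A * s^2); a valid unit for magnetic flux density would be e.g. T.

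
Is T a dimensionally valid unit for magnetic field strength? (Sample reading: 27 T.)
No

magnetic field strength has SI base units: A / m
T does NOT reduce to A / m; a valid unit for magnetic field strength would be e.g. A/m.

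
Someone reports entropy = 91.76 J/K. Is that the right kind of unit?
Yes

entropy has SI base units: kg * m^2 / (s^2 * K)
J/K reduces to the same SI base units, so it is a valid unit for entropy.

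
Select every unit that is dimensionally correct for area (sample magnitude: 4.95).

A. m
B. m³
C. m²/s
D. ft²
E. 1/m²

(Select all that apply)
D

area has SI base units: m^2

Checking each option against m^2:
  A. m: ✗ does not match
  B. m³: ✗ does not match
  C. m²/s: ✗ does not match
  D. ft²: ✓ matches
  E. 1/m²: ✗ does not match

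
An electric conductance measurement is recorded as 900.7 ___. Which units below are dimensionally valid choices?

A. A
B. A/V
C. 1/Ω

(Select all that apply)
B, C

electric conductance has SI base units: A^2 * s^3 / (kg * m^2)

Checking each option against A^2 * s^3 / (kg * m^2):
  A. A: ✗ does not match
  B. A/V: ✓ matches
  C. 1/Ω: ✓ matches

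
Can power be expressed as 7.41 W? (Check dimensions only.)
Yes

power has SI base units: kg * m^2 / s^3
W reduces to the same SI base units, so it is a valid unit for power.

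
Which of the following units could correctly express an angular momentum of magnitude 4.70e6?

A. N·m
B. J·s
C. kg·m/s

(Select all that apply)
B

angular momentum has SI base units: kg * m^2 / s

Checking each option against kg * m^2 / s:
  A. N·m: ✗ does not match
  B. J·s: ✓ matches
  C. kg·m/s: ✗ does not match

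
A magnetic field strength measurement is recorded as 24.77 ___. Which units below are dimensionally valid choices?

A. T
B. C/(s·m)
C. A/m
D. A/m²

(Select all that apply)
B, C

magnetic field strength has SI base units: A / m

Checking each option against A / m:
  A. T: ✗ does not match
  B. C/(s·m): ✓ matches
  C. A/m: ✓ matches
  D. A/m²: ✗ does not match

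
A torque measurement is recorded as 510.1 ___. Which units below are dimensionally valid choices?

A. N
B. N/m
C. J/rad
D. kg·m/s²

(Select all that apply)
C

torque has SI base units: kg * m^2 / s^2

Checking each option against kg * m^2 / s^2:
  A. N: ✗ does not match
  B. N/m: ✗ does not match
  C. J/rad: ✓ matches
  D. kg·m/s²: ✗ does not match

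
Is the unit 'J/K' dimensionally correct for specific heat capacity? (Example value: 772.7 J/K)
No

specific heat capacity has SI base units: m^2 / (s^2 * K)
J/K does NOT reduce to m^2 / (s^2 * K); a valid unit for specific heat capacity would be e.g. J/(kg·K).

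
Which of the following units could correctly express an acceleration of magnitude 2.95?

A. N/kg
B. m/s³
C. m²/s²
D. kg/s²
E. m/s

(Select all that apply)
A

acceleration has SI base units: m / s^2

Checking each option against m / s^2:
  A. N/kg: ✓ matches
  B. m/s³: ✗ does not match
  C. m²/s²: ✗ does not match
  D. kg/s²: ✗ does not match
  E. m/s: ✗ does not match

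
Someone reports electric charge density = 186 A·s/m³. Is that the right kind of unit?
Yes

electric charge density has SI base units: A * s / m^3
A·s/m³ reduces to the same SI base units, so it is a valid unit for electric charge density.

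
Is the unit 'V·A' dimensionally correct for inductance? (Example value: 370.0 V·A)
No

inductance has SI base units: kg * m^2 / (A^2 * s^2)
V·A does NOT reduce to kg * m^2 / (A^2 * s^2); a valid unit for inductance would be e.g. H.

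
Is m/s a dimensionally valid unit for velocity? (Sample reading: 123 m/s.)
Yes

velocity has SI base units: m / s
m/s reduces to the same SI base units, so it is a valid unit for velocity.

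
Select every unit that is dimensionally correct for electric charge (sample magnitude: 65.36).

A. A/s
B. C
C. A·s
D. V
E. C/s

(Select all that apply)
B, C

electric charge has SI base units: A * s

Checking each option against A * s:
  A. A/s: ✗ does not match
  B. C: ✓ matches
  C. A·s: ✓ matches
  D. V: ✗ does not match
  E. C/s: ✗ does not match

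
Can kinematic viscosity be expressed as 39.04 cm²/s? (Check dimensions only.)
Yes

kinematic viscosity has SI base units: m^2 / s
cm²/s reduces to the same SI base units, so it is a valid unit for kinematic viscosity.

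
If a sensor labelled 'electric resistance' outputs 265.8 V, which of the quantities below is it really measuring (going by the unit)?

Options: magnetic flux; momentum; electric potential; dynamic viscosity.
electric potential

electric resistance should have units dimensionally equivalent to kg * m^2 / (A^2 * s^3) (e.g. Ω).
The given unit 'V' reduces to kg * m^2 / (A * s^3). Of the listed options, that is the dimensionality of electric potential.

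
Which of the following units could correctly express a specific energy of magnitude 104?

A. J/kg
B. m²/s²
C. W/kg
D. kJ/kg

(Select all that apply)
A, B, D

specific energy has SI base units: m^2 / s^2

Checking each option against m^2 / s^2:
  A. J/kg: ✓ matches
  B. m²/s²: ✓ matches
  C. W/kg: ✗ does not match
  D. kJ/kg: ✓ matches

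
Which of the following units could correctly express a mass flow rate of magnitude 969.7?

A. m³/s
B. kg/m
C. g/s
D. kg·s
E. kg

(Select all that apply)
C

mass flow rate has SI base units: kg / s

Checking each option against kg / s:
  A. m³/s: ✗ does not match
  B. kg/m: ✗ does not match
  C. g/s: ✓ matches
  D. kg·s: ✗ does not match
  E. kg: ✗ does not match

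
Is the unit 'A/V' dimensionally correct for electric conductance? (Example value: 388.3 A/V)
Yes

electric conductance has SI base units: A^2 * s^3 / (kg * m^2)
A/V reduces to the same SI base units, so it is a valid unit for electric conductance.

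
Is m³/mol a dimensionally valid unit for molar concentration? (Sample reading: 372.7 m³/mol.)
No

molar concentration has SI base units: mol / m^3
m³/mol does NOT reduce to mol / m^3; a valid unit for molar concentration would be e.g. mol/m³.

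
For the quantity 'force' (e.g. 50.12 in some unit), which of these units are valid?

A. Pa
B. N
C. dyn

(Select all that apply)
B, C

force has SI base units: kg * m / s^2

Checking each option against kg * m / s^2:
  A. Pa: ✗ does not match
  B. N: ✓ matches
  C. dyn: ✓ matches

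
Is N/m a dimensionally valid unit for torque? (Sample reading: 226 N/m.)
No

torque has SI base units: kg * m^2 / s^2
N/m does NOT reduce to kg * m^2 / s^2; a valid unit for torque would be e.g. N·m.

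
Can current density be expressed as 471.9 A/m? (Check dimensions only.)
No

current density has SI base units: A / m^2
A/m does NOT reduce to A / m^2; a valid unit for current density would be e.g. A/m².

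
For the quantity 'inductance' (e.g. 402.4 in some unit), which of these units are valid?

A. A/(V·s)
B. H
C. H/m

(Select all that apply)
B

inductance has SI base units: kg * m^2 / (A^2 * s^2)

Checking each option against kg * m^2 / (A^2 * s^2):
  A. A/(V·s): ✗ does not match
  B. H: ✓ matches
  C. H/m: ✗ does not match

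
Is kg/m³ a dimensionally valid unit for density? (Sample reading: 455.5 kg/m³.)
Yes

density has SI base units: kg / m^3
kg/m³ reduces to the same SI base units, so it is a valid unit for density.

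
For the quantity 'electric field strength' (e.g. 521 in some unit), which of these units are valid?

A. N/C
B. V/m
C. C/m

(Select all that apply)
A, B

electric field strength has SI base units: kg * m / (A * s^3)

Checking each option against kg * m / (A * s^3):
  A. N/C: ✓ matches
  B. V/m: ✓ matches
  C. C/m: ✗ does not match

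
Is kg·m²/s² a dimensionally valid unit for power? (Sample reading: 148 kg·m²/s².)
No

power has SI base units: kg * m^2 / s^3
kg·m²/s² does NOT reduce to kg * m^2 / s^3; a valid unit for power would be e.g. W.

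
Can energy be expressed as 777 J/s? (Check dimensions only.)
No

energy has SI base units: kg * m^2 / s^2
J/s does NOT reduce to kg * m^2 / s^2; a valid unit for energy would be e.g. J.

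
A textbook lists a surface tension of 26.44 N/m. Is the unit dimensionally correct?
Yes

surface tension has SI base units: kg / s^2
N/m reduces to the same SI base units, so it is a valid unit for surface tension.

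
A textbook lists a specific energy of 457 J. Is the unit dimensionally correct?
No

specific energy has SI base units: m^2 / s^2
J does NOT reduce to m^2 / s^2; a valid unit for specific energy would be e.g. J/kg.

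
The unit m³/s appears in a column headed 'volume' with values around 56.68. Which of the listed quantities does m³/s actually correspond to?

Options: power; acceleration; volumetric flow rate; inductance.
volumetric flow rate

volume should have units dimensionally equivalent to m^3 (e.g. m³).
The given unit 'm³/s' reduces to m^3 / s. Of the listed options, that is the dimensionality of volumetric flow rate.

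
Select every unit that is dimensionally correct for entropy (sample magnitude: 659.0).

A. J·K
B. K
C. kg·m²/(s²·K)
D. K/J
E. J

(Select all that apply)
C

entropy has SI base units: kg * m^2 / (s^2 * K)

Checking each option against kg * m^2 / (s^2 * K):
  A. J·K: ✗ does not match
  B. K: ✗ does not match
  C. kg·m²/(s²·K): ✓ matches
  D. K/J: ✗ does not match
  E. J: ✗ does not match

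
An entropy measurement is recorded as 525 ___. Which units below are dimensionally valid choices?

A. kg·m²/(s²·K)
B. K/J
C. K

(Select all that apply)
A

entropy has SI base units: kg * m^2 / (s^2 * K)

Checking each option against kg * m^2 / (s^2 * K):
  A. kg·m²/(s²·K): ✓ matches
  B. K/J: ✗ does not match
  C. K: ✗ does not match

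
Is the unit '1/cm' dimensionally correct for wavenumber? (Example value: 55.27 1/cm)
Yes

wavenumber has SI base units: 1 / m
1/cm reduces to the same SI base units, so it is a valid unit for wavenumber.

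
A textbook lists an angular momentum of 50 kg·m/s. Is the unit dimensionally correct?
No

angular momentum has SI base units: kg * m^2 / s
kg·m/s does NOT reduce to kg * m^2 / s; a valid unit for angular momentum would be e.g. kg·m²/s.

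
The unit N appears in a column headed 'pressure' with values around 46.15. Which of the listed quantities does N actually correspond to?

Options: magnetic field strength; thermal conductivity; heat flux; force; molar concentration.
force

pressure should have units dimensionally equivalent to kg / (m * s^2) (e.g. Pa).
The given unit 'N' reduces to kg * m / s^2. Of the listed options, that is the dimensionality of force.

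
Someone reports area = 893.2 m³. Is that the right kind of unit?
No

area has SI base units: m^2
m³ does NOT reduce to m^2; a valid unit for area would be e.g. m².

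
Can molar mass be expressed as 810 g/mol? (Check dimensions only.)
Yes

molar mass has SI base units: kg / mol
g/mol reduces to the same SI base units, so it is a valid unit for molar mass.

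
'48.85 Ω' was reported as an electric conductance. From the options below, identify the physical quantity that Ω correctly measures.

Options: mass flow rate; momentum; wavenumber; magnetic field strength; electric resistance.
electric resistance

electric conductance should have units dimensionally equivalent to A^2 * s^3 / (kg * m^2) (e.g. S).
The given unit 'Ω' reduces to kg * m^2 / (A^2 * s^3). Of the listed options, that is the dimensionality of electric resistance.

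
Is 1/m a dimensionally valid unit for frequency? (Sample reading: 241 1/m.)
No

frequency has SI base units: 1 / s
1/m does NOT reduce to 1 / s; a valid unit for frequency would be e.g. Hz.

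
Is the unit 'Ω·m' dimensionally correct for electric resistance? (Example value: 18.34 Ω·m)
No

electric resistance has SI base units: kg * m^2 / (A^2 * s^3)
Ω·m does NOT reduce to kg * m^2 / (A^2 * s^3); a valid unit for electric resistance would be e.g. Ω.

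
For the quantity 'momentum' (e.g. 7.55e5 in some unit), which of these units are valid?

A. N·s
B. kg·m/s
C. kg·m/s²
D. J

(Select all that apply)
A, B

momentum has SI base units: kg * m / s

Checking each option against kg * m / s:
  A. N·s: ✓ matches
  B. kg·m/s: ✓ matches
  C. kg·m/s²: ✗ does not match
  D. J: ✗ does not match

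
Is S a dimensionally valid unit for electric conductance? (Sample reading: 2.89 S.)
Yes

electric conductance has SI base units: A^2 * s^3 / (kg * m^2)
S reduces to the same SI base units, so it is a valid unit for electric conductance.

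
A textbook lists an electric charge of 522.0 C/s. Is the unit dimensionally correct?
No

electric charge has SI base units: A * s
C/s does NOT reduce to A * s; a valid unit for electric charge would be e.g. C.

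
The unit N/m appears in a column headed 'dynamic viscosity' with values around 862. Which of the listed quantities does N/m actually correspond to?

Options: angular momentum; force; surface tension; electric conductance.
surface tension

dynamic viscosity should have units dimensionally equivalent to kg / (m * s) (e.g. Pa·s).
The given unit 'N/m' reduces to kg / s^2. Of the listed options, that is the dimensionality of surface tension.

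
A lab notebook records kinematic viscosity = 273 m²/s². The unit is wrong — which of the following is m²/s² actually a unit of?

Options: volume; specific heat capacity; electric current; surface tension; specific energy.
specific energy

kinematic viscosity should have units dimensionally equivalent to m^2 / s (e.g. m²/s).
The given unit 'm²/s²' reduces to m^2 / s^2. Of the listed options, that is the dimensionality of specific energy.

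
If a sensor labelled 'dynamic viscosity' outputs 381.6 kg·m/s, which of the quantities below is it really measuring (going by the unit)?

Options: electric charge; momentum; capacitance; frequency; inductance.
momentum

dynamic viscosity should have units dimensionally equivalent to kg / (m * s) (e.g. Pa·s).
The given unit 'kg·m/s' reduces to kg * m / s. Of the listed options, that is the dimensionality of momentum.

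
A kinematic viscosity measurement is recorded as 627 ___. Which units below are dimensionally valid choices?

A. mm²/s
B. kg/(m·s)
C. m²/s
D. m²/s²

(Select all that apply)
A, C

kinematic viscosity has SI base units: m^2 / s

Checking each option against m^2 / s:
  A. mm²/s: ✓ matches
  B. kg/(m·s): ✗ does not match
  C. m²/s: ✓ matches
  D. m²/s²: ✗ does not match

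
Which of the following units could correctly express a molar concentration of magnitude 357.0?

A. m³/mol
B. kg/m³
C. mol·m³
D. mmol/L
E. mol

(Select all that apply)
D

molar concentration has SI base units: mol / m^3

Checking each option against mol / m^3:
  A. m³/mol: ✗ does not match
  B. kg/m³: ✗ does not match
  C. mol·m³: ✗ does not match
  D. mmol/L: ✓ matches
  E. mol: ✗ does not match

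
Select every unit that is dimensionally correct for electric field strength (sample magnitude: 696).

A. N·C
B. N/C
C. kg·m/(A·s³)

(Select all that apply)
B, C

electric field strength has SI base units: kg * m / (A * s^3)

Checking each option against kg * m / (A * s^3):
  A. N·C: ✗ does not match
  B. N/C: ✓ matches
  C. kg·m/(A·s³): ✓ matches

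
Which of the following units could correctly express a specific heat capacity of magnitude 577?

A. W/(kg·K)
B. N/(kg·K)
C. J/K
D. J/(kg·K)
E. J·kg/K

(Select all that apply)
D

specific heat capacity has SI base units: m^2 / (s^2 * K)

Checking each option against m^2 / (s^2 * K):
  A. W/(kg·K): ✗ does not match
  B. N/(kg·K): ✗ does not match
  C. J/K: ✗ does not match
  D. J/(kg·K): ✓ matches
  E. J·kg/K: ✗ does not match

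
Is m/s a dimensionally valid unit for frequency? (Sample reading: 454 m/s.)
No

frequency has SI base units: 1 / s
m/s does NOT reduce to 1 / s; a valid unit for frequency would be e.g. Hz.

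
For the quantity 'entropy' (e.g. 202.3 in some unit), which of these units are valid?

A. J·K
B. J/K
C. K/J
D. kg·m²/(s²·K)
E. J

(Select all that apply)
B, D

entropy has SI base units: kg * m^2 / (s^2 * K)

Checking each option against kg * m^2 / (s^2 * K):
  A. J·K: ✗ does not match
  B. J/K: ✓ matches
  C. K/J: ✗ does not match
  D. kg·m²/(s²·K): ✓ matches
  E. J: ✗ does not match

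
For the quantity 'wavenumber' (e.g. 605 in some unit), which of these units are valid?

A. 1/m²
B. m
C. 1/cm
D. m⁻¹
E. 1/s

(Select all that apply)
C, D

wavenumber has SI base units: 1 / m

Checking each option against 1 / m:
  A. 1/m²: ✗ does not match
  B. m: ✗ does not match
  C. 1/cm: ✓ matches
  D. m⁻¹: ✓ matches
  E. 1/s: ✗ does not match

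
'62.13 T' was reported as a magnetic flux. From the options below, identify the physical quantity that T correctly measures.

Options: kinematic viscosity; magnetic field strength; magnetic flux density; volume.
magnetic flux density

magnetic flux should have units dimensionally equivalent to kg * m^2 / (A * s^2) (e.g. Wb).
The given unit 'T' reduces to kg / (A * s^2). Of the listed options, that is the dimensionality of magnetic flux density.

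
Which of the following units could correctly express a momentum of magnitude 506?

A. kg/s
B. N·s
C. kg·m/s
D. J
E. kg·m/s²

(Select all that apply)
B, C

momentum has SI base units: kg * m / s

Checking each option against kg * m / s:
  A. kg/s: ✗ does not match
  B. N·s: ✓ matches
  C. kg·m/s: ✓ matches
  D. J: ✗ does not match
  E. kg·m/s²: ✗ does not match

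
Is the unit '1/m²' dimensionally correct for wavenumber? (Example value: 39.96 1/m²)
No

wavenumber has SI base units: 1 / m
1/m² does NOT reduce to 1 / m; a valid unit for wavenumber would be e.g. 1/m.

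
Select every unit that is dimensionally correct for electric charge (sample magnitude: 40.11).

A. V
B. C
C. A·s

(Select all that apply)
B, C

electric charge has SI base units: A * s

Checking each option against A * s:
  A. V: ✗ does not match
  B. C: ✓ matches
  C. A·s: ✓ matches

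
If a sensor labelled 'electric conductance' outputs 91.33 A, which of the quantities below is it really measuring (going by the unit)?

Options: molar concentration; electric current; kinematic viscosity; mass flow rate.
electric current

electric conductance should have units dimensionally equivalent to A^2 * s^3 / (kg * m^2) (e.g. S).
The given unit 'A' reduces to A. Of the listed options, that is the dimensionality of electric current.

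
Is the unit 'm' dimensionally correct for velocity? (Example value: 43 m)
No

velocity has SI base units: m / s
m does NOT reduce to m / s; a valid unit for velocity would be e.g. m/s.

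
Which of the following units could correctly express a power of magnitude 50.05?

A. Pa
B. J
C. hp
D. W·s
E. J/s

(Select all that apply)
C, E

power has SI base units: kg * m^2 / s^3

Checking each option against kg * m^2 / s^3:
  A. Pa: ✗ does not match
  B. J: ✗ does not match
  C. hp: ✓ matches
  D. W·s: ✗ does not match
  E. J/s: ✓ matches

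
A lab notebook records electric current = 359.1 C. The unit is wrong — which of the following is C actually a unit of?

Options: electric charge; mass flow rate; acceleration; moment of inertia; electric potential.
electric charge

electric current should have units dimensionally equivalent to A (e.g. A).
The given unit 'C' reduces to A * s. Of the listed options, that is the dimensionality of electric charge.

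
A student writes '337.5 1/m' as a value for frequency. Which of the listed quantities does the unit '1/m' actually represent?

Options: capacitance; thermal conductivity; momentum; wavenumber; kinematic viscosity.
wavenumber

frequency should have units dimensionally equivalent to 1 / s (e.g. Hz).
The given unit '1/m' reduces to 1 / m. Of the listed options, that is the dimensionality of wavenumber.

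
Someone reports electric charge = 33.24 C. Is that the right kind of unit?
Yes

electric charge has SI base units: A * s
C reduces to the same SI base units, so it is a valid unit for electric charge.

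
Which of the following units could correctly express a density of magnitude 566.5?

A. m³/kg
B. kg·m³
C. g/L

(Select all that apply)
C

density has SI base units: kg / m^3

Checking each option against kg / m^3:
  A. m³/kg: ✗ does not match
  B. kg·m³: ✗ does not match
  C. g/L: ✓ matches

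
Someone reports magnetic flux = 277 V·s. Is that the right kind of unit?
Yes

magnetic flux has SI base units: kg * m^2 / (A * s^2)
V·s reduces to the same SI base units, so it is a valid unit for magnetic flux.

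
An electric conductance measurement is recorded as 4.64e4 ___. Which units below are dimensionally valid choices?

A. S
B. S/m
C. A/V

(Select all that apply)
A, C

electric conductance has SI base units: A^2 * s^3 / (kg * m^2)

Checking each option against A^2 * s^3 / (kg * m^2):
  A. S: ✓ matches
  B. S/m: ✗ does not match
  C. A/V: ✓ matches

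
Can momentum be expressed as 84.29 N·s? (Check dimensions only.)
Yes

momentum has SI base units: kg * m / s
N·s reduces to the same SI base units, so it is a valid unit for momentum.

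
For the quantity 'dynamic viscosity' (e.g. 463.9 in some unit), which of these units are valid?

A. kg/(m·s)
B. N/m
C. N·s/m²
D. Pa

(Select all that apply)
A, C

dynamic viscosity has SI base units: kg / (m * s)

Checking each option against kg / (m * s):
  A. kg/(m·s): ✓ matches
  B. N/m: ✗ does not match
  C. N·s/m²: ✓ matches
  D. Pa: ✗ does not match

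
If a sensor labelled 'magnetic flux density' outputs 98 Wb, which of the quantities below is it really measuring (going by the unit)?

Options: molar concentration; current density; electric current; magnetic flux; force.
magnetic flux

magnetic flux density should have units dimensionally equivalent to kg / (A * s^2) (e.g. T).
The given unit 'Wb' reduces to kg * m^2 / (A * s^2). Of the listed options, that is the dimensionality of magnetic flux.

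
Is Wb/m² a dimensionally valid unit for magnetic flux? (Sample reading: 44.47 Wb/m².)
No

magnetic flux has SI base units: kg * m^2 / (A * s^2)
Wb/m² does NOT reduce to kg * m^2 / (A * s^2); a valid unit for magnetic flux would be e.g. Wb.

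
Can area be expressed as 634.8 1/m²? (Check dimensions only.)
No

area has SI base units: m^2
1/m² does NOT reduce to m^2; a valid unit for area would be e.g. m².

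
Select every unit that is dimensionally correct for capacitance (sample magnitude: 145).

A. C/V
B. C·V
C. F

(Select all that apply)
A, C

capacitance has SI base units: A^2 * s^4 / (kg * m^2)

Checking each option against A^2 * s^4 / (kg * m^2):
  A. C/V: ✓ matches
  B. C·V: ✗ does not match
  C. F: ✓ matches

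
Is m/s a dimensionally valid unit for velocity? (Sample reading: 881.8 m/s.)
Yes

velocity has SI base units: m / s
m/s reduces to the same SI base units, so it is a valid unit for velocity.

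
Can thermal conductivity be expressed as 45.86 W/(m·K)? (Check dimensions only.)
Yes

thermal conductivity has SI base units: kg * m / (s^3 * K)
W/(m·K) reduces to the same SI base units, so it is a valid unit for thermal conductivity.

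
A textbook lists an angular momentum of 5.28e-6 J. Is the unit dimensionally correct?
No

angular momentum has SI base units: kg * m^2 / s
J does NOT reduce to kg * m^2 / s; a valid unit for angular momentum would be e.g. kg·m²/s.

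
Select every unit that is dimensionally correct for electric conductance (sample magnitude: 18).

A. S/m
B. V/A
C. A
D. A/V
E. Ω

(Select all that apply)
D

electric conductance has SI base units: A^2 * s^3 / (kg * m^2)

Checking each option against A^2 * s^3 / (kg * m^2):
  A. S/m: ✗ does not match
  B. V/A: ✗ does not match
  C. A: ✗ does not match
  D. A/V: ✓ matches
  E. Ω: ✗ does not match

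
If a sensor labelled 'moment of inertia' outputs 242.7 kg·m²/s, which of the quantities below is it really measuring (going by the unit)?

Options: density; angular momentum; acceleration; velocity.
angular momentum

moment of inertia should have units dimensionally equivalent to kg * m^2 (e.g. kg·m²).
The given unit 'kg·m²/s' reduces to kg * m^2 / s. Of the listed options, that is the dimensionality of angular momentum.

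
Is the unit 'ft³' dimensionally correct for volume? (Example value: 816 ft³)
Yes

volume has SI base units: m^3
ft³ reduces to the same SI base units, so it is a valid unit for volume.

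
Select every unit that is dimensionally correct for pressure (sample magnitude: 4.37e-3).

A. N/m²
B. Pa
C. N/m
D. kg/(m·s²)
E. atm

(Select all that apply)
A, B, D, E

pressure has SI base units: kg / (m * s^2)

Checking each option against kg / (m * s^2):
  A. N/m²: ✓ matches
  B. Pa: ✓ matches
  C. N/m: ✗ does not match
  D. kg/(m·s²): ✓ matches
  E. atm: ✓ matches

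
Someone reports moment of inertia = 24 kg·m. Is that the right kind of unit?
No

moment of inertia has SI base units: kg * m^2
kg·m does NOT reduce to kg * m^2; a valid unit for moment of inertia would be e.g. kg·m².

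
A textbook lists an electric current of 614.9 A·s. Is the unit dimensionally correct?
No

electric current has SI base units: A
A·s does NOT reduce to A; a valid unit for electric current would be e.g. A.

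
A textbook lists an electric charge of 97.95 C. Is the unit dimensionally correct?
Yes

electric charge has SI base units: A * s
C reduces to the same SI base units, so it is a valid unit for electric charge.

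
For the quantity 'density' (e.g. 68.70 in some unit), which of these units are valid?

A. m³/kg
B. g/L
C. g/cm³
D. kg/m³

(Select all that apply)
B, C, D

density has SI base units: kg / m^3

Checking each option against kg / m^3:
  A. m³/kg: ✗ does not match
  B. g/L: ✓ matches
  C. g/cm³: ✓ matches
  D. kg/m³: ✓ matches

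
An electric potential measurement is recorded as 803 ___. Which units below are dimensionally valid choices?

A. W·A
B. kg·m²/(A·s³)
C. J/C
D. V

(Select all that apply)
B, C, D

electric potential has SI base units: kg * m^2 / (A * s^3)

Checking each option against kg * m^2 / (A * s^3):
  A. W·A: ✗ does not match
  B. kg·m²/(A·s³): ✓ matches
  C. J/C: ✓ matches
  D. V: ✓ matches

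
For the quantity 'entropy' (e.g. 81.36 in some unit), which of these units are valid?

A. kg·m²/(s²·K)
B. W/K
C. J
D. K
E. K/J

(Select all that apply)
A

entropy has SI base units: kg * m^2 / (s^2 * K)

Checking each option against kg * m^2 / (s^2 * K):
  A. kg·m²/(s²·K): ✓ matches
  B. W/K: ✗ does not match
  C. J: ✗ does not match
  D. K: ✗ does not match
  E. K/J: ✗ does not match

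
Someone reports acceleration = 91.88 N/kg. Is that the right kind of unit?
Yes

acceleration has SI base units: m / s^2
N/kg reduces to the same SI base units, so it is a valid unit for acceleration.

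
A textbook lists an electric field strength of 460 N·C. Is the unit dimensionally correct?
No

electric field strength has SI base units: kg * m / (A * s^3)
N·C does NOT reduce to kg * m / (A * s^3); a valid unit for electric field strength would be e.g. V/m.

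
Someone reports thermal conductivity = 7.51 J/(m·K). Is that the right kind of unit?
No

thermal conductivity has SI base units: kg * m / (s^3 * K)
J/(m·K) does NOT reduce to kg * m / (s^3 * K); a valid unit for thermal conductivity would be e.g. W/(m·K).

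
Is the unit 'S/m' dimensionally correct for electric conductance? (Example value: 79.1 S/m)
No

electric conductance has SI base units: A^2 * s^3 / (kg * m^2)
S/m does NOT reduce to A^2 * s^3 / (kg * m^2); a valid unit for electric conductance would be e.g. S.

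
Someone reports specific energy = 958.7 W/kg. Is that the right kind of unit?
No

specific energy has SI base units: m^2 / s^2
W/kg does NOT reduce to m^2 / s^2; a valid unit for specific energy would be e.g. J/kg.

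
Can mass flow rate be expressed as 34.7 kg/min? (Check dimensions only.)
Yes

mass flow rate has SI base units: kg / s
kg/min reduces to the same SI base units, so it is a valid unit for mass flow rate.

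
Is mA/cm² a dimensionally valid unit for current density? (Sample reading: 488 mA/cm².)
Yes

current density has SI base units: A / m^2
mA/cm² reduces to the same SI base units, so it is a valid unit for current density.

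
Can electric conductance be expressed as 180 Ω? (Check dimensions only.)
No

electric conductance has SI base units: A^2 * s^3 / (kg * m^2)
Ω does NOT reduce to A^2 * s^3 / (kg * m^2); a valid unit for electric conductance would be e.g. S.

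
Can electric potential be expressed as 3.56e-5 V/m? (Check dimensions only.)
No

electric potential has SI base units: kg * m^2 / (A * s^3)
V/m does NOT reduce to kg * m^2 / (A * s^3); a valid unit for electric potential would be e.g. V.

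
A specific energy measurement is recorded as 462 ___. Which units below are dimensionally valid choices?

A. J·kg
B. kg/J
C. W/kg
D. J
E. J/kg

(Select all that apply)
E

specific energy has SI base units: m^2 / s^2

Checking each option against m^2 / s^2:
  A. J·kg: ✗ does not match
  B. kg/J: ✗ does not match
  C. W/kg: ✗ does not match
  D. J: ✗ does not match
  E. J/kg: ✓ matches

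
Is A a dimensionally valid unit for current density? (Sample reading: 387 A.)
No

current density has SI base units: A / m^2
A does NOT reduce to A / m^2; a valid unit for current density would be e.g. A/m².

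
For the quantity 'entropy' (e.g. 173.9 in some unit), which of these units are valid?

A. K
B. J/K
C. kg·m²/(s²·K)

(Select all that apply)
B, C

entropy has SI base units: kg * m^2 / (s^2 * K)

Checking each option against kg * m^2 / (s^2 * K):
  A. K: ✗ does not match
  B. J/K: ✓ matches
  C. kg·m²/(s²·K): ✓ matches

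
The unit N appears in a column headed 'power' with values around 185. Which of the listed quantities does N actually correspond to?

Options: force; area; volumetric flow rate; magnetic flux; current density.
force

power should have units dimensionally equivalent to kg * m^2 / s^3 (e.g. W).
The given unit 'N' reduces to kg * m / s^2. Of the listed options, that is the dimensionality of force.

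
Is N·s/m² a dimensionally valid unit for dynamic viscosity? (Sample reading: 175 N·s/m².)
Yes

dynamic viscosity has SI base units: kg / (m * s)
N·s/m² reduces to the same SI base units, so it is a valid unit for dynamic viscosity.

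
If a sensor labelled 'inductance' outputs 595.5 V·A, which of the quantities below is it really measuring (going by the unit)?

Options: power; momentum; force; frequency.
power

inductance should have units dimensionally equivalent to kg * m^2 / (A^2 * s^2) (e.g. H).
The given unit 'V·A' reduces to kg * m^2 / s^3. Of the listed options, that is the dimensionality of power.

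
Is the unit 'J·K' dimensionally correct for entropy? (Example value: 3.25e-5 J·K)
No

entropy has SI base units: kg * m^2 / (s^2 * K)
J·K does NOT reduce to kg * m^2 / (s^2 * K); a valid unit for entropy would be e.g. J/K.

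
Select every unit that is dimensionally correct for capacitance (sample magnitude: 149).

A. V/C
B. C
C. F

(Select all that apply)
C

capacitance has SI base units: A^2 * s^4 / (kg * m^2)

Checking each option against A^2 * s^4 / (kg * m^2):
  A. V/C: ✗ does not match
  B. C: ✗ does not match
  C. F: ✓ matches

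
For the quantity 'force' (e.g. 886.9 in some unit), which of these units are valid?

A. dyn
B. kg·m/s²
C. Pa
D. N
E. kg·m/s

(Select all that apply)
A, B, D

force has SI base units: kg * m / s^2

Checking each option against kg * m / s^2:
  A. dyn: ✓ matches
  B. kg·m/s²: ✓ matches
  C. Pa: ✗ does not match
  D. N: ✓ matches
  E. kg·m/s: ✗ does not match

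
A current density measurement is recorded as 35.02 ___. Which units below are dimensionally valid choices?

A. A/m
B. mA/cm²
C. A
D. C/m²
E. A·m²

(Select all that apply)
B

current density has SI base units: A / m^2

Checking each option against A / m^2:
  A. A/m: ✗ does not match
  B. mA/cm²: ✓ matches
  C. A: ✗ does not match
  D. C/m²: ✗ does not match
  E. A·m²: ✗ does not match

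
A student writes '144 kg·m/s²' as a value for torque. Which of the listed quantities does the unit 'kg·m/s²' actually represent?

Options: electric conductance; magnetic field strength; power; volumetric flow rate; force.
force

torque should have units dimensionally equivalent to kg * m^2 / s^2 (e.g. N·m).
The given unit 'kg·m/s²' reduces to kg * m / s^2. Of the listed options, that is the dimensionality of force.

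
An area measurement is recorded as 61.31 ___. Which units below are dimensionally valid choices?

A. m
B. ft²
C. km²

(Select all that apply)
B, C

area has SI base units: m^2

Checking each option against m^2:
  A. m: ✗ does not match
  B. ft²: ✓ matches
  C. km²: ✓ matches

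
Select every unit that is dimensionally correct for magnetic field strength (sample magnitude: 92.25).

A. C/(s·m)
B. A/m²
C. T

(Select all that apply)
A

magnetic field strength has SI base units: A / m

Checking each option against A / m:
  A. C/(s·m): ✓ matches
  B. A/m²: ✗ does not match
  C. T: ✗ does not match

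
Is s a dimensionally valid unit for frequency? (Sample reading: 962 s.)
No

frequency has SI base units: 1 / s
s does NOT reduce to 1 / s; a valid unit for frequency would be e.g. Hz.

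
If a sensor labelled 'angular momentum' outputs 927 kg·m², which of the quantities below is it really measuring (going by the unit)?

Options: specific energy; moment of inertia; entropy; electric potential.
moment of inertia

angular momentum should have units dimensionally equivalent to kg * m^2 / s (e.g. kg·m²/s).
The given unit 'kg·m²' reduces to kg * m^2. Of the listed options, that is the dimensionality of moment of inertia.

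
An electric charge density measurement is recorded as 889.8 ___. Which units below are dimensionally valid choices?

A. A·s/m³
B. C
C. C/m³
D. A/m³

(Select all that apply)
A, C

electric charge density has SI base units: A * s / m^3

Checking each option against A * s / m^3:
  A. A·s/m³: ✓ matches
  B. C: ✗ does not match
  C. C/m³: ✓ matches
  D. A/m³: ✗ does not match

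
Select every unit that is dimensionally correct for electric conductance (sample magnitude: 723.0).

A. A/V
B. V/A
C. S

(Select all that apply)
A, C

electric conductance has SI base units: A^2 * s^3 / (kg * m^2)

Checking each option against A^2 * s^3 / (kg * m^2):
  A. A/V: ✓ matches
  B. V/A: ✗ does not match
  C. S: ✓ matches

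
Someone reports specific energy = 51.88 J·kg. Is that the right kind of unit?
No

specific energy has SI base units: m^2 / s^2
J·kg does NOT reduce to m^2 / s^2; a valid unit for specific energy would be e.g. J/kg.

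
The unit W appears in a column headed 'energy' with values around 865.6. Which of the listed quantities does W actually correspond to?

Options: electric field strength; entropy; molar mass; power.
power

energy should have units dimensionally equivalent to kg * m^2 / s^2 (e.g. J).
The given unit 'W' reduces to kg * m^2 / s^3. Of the listed options, that is the dimensionality of power.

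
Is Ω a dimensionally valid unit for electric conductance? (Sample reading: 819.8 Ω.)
No

electric conductance has SI base units: A^2 * s^3 / (kg * m^2)
Ω does NOT reduce to A^2 * s^3 / (kg * m^2); a valid unit for electric conductance would be e.g. S.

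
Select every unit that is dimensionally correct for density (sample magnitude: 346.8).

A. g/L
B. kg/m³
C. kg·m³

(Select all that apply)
A, B

density has SI base units: kg / m^3

Checking each option against kg / m^3:
  A. g/L: ✓ matches
  B. kg/m³: ✓ matches
  C. kg·m³: ✗ does not match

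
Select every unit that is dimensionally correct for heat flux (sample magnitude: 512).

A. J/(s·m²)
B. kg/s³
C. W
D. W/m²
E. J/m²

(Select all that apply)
A, B, D

heat flux has SI base units: kg / s^3

Checking each option against kg / s^3:
  A. J/(s·m²): ✓ matches
  B. kg/s³: ✓ matches
  C. W: ✗ does not match
  D. W/m²: ✓ matches
  E. J/m²: ✗ does not match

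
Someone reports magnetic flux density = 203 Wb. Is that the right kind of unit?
No

magnetic flux density has SI base units: kg / (A * s^2)
Wb does NOT reduce to kg / (A * s^2); a valid unit for magnetic flux density would be e.g. T.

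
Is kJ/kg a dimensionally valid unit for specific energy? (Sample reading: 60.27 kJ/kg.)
Yes

specific energy has SI base units: m^2 / s^2
kJ/kg reduces to the same SI base units, so it is a valid unit for specific energy.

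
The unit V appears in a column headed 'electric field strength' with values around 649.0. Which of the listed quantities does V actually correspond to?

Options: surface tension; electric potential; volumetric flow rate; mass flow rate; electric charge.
electric potential

electric field strength should have units dimensionally equivalent to kg * m / (A * s^3) (e.g. V/m).
The given unit 'V' reduces to kg * m^2 / (A * s^3). Of the listed options, that is the dimensionality of electric potential.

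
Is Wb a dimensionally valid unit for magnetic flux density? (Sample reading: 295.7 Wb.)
No

magnetic flux density has SI base units: kg / (A * s^2)
Wb does NOT reduce to kg / (A * s^2); a valid unit for magnetic flux density would be e.g. T.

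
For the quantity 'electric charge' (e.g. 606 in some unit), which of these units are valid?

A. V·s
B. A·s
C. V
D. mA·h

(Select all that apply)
B, D

electric charge has SI base units: A * s

Checking each option against A * s:
  A. V·s: ✗ does not match
  B. A·s: ✓ matches
  C. V: ✗ does not match
  D. mA·h: ✓ matches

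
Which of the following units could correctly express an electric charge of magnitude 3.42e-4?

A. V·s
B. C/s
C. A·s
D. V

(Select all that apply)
C

electric charge has SI base units: A * s

Checking each option against A * s:
  A. V·s: ✗ does not match
  B. C/s: ✗ does not match
  C. A·s: ✓ matches
  D. V: ✗ does not match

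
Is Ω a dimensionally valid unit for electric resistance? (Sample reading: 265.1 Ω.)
Yes

electric resistance has SI base units: kg * m^2 / (A^2 * s^3)
Ω reduces to the same SI base units, so it is a valid unit for electric resistance.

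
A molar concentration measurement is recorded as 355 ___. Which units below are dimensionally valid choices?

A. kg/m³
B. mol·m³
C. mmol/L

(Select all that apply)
C

molar concentration has SI base units: mol / m^3

Checking each option against mol / m^3:
  A. kg/m³: ✗ does not match
  B. mol·m³: ✗ does not match
  C. mmol/L: ✓ matches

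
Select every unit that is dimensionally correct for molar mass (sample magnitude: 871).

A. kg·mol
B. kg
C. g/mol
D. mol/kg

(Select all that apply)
C

molar mass has SI base units: kg / mol

Checking each option against kg / mol:
  A. kg·mol: ✗ does not match
  B. kg: ✗ does not match
  C. g/mol: ✓ matches
  D. mol/kg: ✗ does not match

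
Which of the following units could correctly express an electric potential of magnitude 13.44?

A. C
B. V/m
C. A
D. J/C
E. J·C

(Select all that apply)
D

electric potential has SI base units: kg * m^2 / (A * s^3)

Checking each option against kg * m^2 / (A * s^3):
  A. C: ✗ does not match
  B. V/m: ✗ does not match
  C. A: ✗ does not match
  D. J/C: ✓ matches
  E. J·C: ✗ does not match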